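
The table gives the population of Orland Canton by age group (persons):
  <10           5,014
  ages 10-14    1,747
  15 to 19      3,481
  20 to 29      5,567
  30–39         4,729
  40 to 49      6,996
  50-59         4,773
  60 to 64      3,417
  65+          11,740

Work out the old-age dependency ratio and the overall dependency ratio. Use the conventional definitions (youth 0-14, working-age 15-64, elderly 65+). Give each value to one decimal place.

0–14: 5,014 + 1,747 = 6,761
15–64: 3,481 + 5,567 + 4,729 + 6,996 + 4,773 + 3,417 = 28,963
65+: 11,740
Old-age dependency ratio = 11,740 / 28,963 × 100 = 40.5
Total dependency ratio = (6,761 + 11,740) / 28,963 × 100 = 18,501 / 28,963 × 100 = 63.9

Old-age dependency ratio: 40.5
Total dependency ratio: 63.9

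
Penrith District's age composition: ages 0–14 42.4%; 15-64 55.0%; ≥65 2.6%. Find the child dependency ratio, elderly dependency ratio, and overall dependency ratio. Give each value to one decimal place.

Youth dependency ratio: 77.1
Old-age dependency ratio: 4.7
Total dependency ratio: 81.8

Youth dependency ratio = 42.4 / 55.0 × 100 = 77.1
Old-age dependency ratio = 2.6 / 55.0 × 100 = 4.7
Total dependency ratio = (42.4 + 2.6) / 55.0 × 100 = 45.0 / 55.0 × 100 = 81.8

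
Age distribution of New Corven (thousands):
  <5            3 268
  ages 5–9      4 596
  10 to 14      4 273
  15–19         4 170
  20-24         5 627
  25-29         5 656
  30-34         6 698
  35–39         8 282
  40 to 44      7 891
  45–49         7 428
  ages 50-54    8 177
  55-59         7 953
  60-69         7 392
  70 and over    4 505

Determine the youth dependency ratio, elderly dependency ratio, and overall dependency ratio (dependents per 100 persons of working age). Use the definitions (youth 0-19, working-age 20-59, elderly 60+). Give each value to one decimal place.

Youth dependency ratio: 28.3
Old-age dependency ratio: 20.6
Total dependency ratio: 48.9

0–19: 3 268 + 4 596 + 4 273 + 4 170 = 16 307
20–59: 5 627 + 5 656 + 6 698 + 8 282 + 7 891 + 7 428 + 8 177 + 7 953 = 57 712
60+: 7 392 + 4 505 = 11 897
Youth dependency ratio = 16 307 / 57 712 × 100 = 28.3
Old-age dependency ratio = 11 897 / 57 712 × 100 = 20.6
Total dependency ratio = (16 307 + 11 897) / 57 712 × 100 = 28 204 / 57 712 × 100 = 48.9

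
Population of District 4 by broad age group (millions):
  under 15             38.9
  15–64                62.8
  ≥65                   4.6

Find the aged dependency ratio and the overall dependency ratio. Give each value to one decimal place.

Old-age dependency ratio: 7.3
Total dependency ratio: 69.3

Old-age dependency ratio = 4.6 / 62.8 × 100 = 7.3
Total dependency ratio = (38.9 + 4.6) / 62.8 × 100 = 43.5 / 62.8 × 100 = 69.3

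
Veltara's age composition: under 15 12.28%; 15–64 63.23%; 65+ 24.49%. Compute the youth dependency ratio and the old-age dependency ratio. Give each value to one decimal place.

Youth dependency ratio = 12.28 / 63.23 × 100 = 19.4
Old-age dependency ratio = 24.49 / 63.23 × 100 = 38.7

Youth dependency ratio: 19.4
Old-age dependency ratio: 38.7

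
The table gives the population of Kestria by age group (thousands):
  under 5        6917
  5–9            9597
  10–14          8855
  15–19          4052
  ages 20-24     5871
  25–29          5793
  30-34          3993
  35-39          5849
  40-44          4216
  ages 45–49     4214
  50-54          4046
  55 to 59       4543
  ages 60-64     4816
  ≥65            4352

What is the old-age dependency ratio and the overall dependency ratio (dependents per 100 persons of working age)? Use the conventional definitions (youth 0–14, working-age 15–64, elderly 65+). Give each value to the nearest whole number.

Old-age dependency ratio: 9
Total dependency ratio: 63

0–14: 6917 + 9597 + 8855 = 25369
15–64: 4052 + 5871 + 5793 + 3993 + 5849 + 4216 + 4214 + 4046 + 4543 + 4816 = 47393
65+: 4352
Old-age dependency ratio = 4352 / 47393 × 100 = 9
Total dependency ratio = (25369 + 4352) / 47393 × 100 = 29721 / 47393 × 100 = 63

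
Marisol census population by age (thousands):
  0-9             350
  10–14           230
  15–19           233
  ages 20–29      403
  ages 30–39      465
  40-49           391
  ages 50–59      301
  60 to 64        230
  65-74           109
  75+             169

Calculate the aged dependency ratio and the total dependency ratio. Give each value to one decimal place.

Old-age dependency ratio: 13.7
Total dependency ratio: 42.4

0–14: 350 + 230 = 580
15–64: 233 + 403 + 465 + 391 + 301 + 230 = 2 023
65+: 109 + 169 = 278
Old-age dependency ratio = 278 / 2 023 × 100 = 13.7
Total dependency ratio = (580 + 278) / 2 023 × 100 = 858 / 2 023 × 100 = 42.4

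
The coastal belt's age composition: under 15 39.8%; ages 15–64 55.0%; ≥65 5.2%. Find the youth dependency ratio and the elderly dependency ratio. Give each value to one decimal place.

Youth dependency ratio: 72.4
Old-age dependency ratio: 9.5

Youth dependency ratio = 39.8 / 55.0 × 100 = 72.4
Old-age dependency ratio = 5.2 / 55.0 × 100 = 9.5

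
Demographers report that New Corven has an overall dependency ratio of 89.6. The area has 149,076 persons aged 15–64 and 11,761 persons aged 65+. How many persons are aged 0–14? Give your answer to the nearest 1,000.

Total dependency ratio = (youth + elderly) / working-age × 100
89.6 = (Y + 11,761) / 149,076 × 100
⇒ 122,000

Aged 0–14: 122,000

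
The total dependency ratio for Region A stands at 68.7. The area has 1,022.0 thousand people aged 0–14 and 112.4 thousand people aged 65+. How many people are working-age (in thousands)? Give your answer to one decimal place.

Working-age: 1,651.2

Total dependency ratio = (youth + elderly) / working-age × 100
68.7 = (1,022.0 + 112.4) / W × 100
⇒ 1,651.2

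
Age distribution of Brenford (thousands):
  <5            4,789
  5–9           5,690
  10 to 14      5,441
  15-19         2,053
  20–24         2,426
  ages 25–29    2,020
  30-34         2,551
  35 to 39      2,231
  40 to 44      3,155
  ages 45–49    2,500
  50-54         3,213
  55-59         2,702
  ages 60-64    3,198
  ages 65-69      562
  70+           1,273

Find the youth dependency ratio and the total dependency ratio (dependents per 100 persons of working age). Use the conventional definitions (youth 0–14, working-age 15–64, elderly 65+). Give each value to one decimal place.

0–14: 4,789 + 5,690 + 5,441 = 15,920
15–64: 2,053 + 2,426 + 2,020 + 2,551 + 2,231 + 3,155 + 2,500 + 3,213 + 2,702 + 3,198 = 26,049
65+: 562 + 1,273 = 1,835
Youth dependency ratio = 15,920 / 26,049 × 100 = 61.1
Total dependency ratio = (15,920 + 1,835) / 26,049 × 100 = 17,755 / 26,049 × 100 = 68.2

Youth dependency ratio: 61.1
Total dependency ratio: 68.2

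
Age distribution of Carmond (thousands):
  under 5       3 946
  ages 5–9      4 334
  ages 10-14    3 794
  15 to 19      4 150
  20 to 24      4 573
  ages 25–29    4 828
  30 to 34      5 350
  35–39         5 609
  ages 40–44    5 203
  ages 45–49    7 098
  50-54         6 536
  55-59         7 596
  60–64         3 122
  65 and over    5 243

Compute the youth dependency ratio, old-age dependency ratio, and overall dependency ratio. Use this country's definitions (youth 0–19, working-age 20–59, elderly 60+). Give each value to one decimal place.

Youth dependency ratio: 34.7
Old-age dependency ratio: 17.9
Total dependency ratio: 52.5

0–19: 3 946 + 4 334 + 3 794 + 4 150 = 16 224
20–59: 4 573 + 4 828 + 5 350 + 5 609 + 5 203 + 7 098 + 6 536 + 7 596 = 46 793
60+: 3 122 + 5 243 = 8 365
Youth dependency ratio = 16 224 / 46 793 × 100 = 34.7
Old-age dependency ratio = 8 365 / 46 793 × 100 = 17.9
Total dependency ratio = (16 224 + 8 365) / 46 793 × 100 = 24 589 / 46 793 × 100 = 52.5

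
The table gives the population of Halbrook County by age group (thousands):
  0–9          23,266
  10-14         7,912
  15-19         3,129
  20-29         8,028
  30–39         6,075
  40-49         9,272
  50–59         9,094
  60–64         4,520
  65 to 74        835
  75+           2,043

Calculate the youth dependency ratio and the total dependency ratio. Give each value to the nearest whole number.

Youth dependency ratio: 78
Total dependency ratio: 85

0–14: 23,266 + 7,912 = 31,178
15–64: 3,129 + 8,028 + 6,075 + 9,272 + 9,094 + 4,520 = 40,118
65+: 835 + 2,043 = 2,878
Youth dependency ratio = 31,178 / 40,118 × 100 = 78
Total dependency ratio = (31,178 + 2,878) / 40,118 × 100 = 34,056 / 40,118 × 100 = 85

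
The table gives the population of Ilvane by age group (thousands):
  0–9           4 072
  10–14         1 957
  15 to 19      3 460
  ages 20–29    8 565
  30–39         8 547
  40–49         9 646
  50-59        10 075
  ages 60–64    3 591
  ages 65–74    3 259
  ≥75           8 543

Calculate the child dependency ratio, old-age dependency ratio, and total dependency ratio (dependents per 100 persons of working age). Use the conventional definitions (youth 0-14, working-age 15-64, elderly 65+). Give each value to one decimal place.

0–14: 4 072 + 1 957 = 6 029
15–64: 3 460 + 8 565 + 8 547 + 9 646 + 10 075 + 3 591 = 43 884
65+: 3 259 + 8 543 = 11 802
Youth dependency ratio = 6 029 / 43 884 × 100 = 13.7
Old-age dependency ratio = 11 802 / 43 884 × 100 = 26.9
Total dependency ratio = (6 029 + 11 802) / 43 884 × 100 = 17 831 / 43 884 × 100 = 40.6

Youth dependency ratio: 13.7
Old-age dependency ratio: 26.9
Total dependency ratio: 40.6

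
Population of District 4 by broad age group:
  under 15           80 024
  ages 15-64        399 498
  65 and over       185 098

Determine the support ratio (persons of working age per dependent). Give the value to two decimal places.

Support ratio = 399 498 / (80 024 + 185 098) = 399 498 / 265 122 = 1.51

Support ratio: 1.51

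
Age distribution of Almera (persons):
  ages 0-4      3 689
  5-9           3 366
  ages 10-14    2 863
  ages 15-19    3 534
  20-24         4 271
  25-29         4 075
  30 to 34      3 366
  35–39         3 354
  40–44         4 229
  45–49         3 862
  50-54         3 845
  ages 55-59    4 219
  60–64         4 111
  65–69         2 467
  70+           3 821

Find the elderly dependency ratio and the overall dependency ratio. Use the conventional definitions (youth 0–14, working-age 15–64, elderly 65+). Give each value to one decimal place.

0–14: 3 689 + 3 366 + 2 863 = 9 918
15–64: 3 534 + 4 271 + 4 075 + 3 366 + 3 354 + 4 229 + 3 862 + 3 845 + 4 219 + 4 111 = 38 866
65+: 2 467 + 3 821 = 6 288
Old-age dependency ratio = 6 288 / 38 866 × 100 = 16.2
Total dependency ratio = (9 918 + 6 288) / 38 866 × 100 = 16 206 / 38 866 × 100 = 41.7

Old-age dependency ratio: 16.2
Total dependency ratio: 41.7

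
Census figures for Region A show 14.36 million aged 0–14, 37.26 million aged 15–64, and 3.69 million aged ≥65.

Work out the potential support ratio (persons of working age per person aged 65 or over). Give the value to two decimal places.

Potential support ratio = 37.26 / 3.69 = 10.10

Potential support ratio: 10.10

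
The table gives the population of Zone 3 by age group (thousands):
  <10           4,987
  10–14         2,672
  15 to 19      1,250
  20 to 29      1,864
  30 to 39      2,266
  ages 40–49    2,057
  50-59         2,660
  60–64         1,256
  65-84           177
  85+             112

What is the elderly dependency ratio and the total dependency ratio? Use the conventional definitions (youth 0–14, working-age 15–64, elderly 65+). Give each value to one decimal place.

Old-age dependency ratio: 2.5
Total dependency ratio: 70.0

0–14: 4,987 + 2,672 = 7,659
15–64: 1,250 + 1,864 + 2,266 + 2,057 + 2,660 + 1,256 = 11,353
65+: 177 + 112 = 289
Old-age dependency ratio = 289 / 11,353 × 100 = 2.5
Total dependency ratio = (7,659 + 289) / 11,353 × 100 = 7,948 / 11,353 × 100 = 70.0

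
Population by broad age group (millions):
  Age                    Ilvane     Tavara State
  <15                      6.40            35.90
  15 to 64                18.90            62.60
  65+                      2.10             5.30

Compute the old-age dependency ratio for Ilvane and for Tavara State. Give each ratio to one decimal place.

Ilvane: 2.10 / 18.90 × 100 = 11.1
Tavara State: 5.30 / 62.60 × 100 = 8.5

Ilvane: 11.1
Tavara State: 8.5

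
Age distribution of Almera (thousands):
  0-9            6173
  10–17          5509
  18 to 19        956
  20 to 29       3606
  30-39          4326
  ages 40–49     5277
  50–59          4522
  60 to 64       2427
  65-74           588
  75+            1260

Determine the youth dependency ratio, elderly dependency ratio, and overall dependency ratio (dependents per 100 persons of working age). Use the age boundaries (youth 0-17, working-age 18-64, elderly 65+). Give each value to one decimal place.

0–17: 6173 + 5509 = 11682
18–64: 956 + 3606 + 4326 + 5277 + 4522 + 2427 = 21114
65+: 588 + 1260 = 1848
Youth dependency ratio = 11682 / 21114 × 100 = 55.3
Old-age dependency ratio = 1848 / 21114 × 100 = 8.8
Total dependency ratio = (11682 + 1848) / 21114 × 100 = 13530 / 21114 × 100 = 64.1

Youth dependency ratio: 55.3
Old-age dependency ratio: 8.8
Total dependency ratio: 64.1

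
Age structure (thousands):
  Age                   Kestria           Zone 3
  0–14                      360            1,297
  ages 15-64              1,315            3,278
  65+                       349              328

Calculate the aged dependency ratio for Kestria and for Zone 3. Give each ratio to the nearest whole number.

Kestria: 27
Zone 3: 10

Kestria: 349 / 1,315 × 100 = 27
Zone 3: 328 / 3,278 × 100 = 10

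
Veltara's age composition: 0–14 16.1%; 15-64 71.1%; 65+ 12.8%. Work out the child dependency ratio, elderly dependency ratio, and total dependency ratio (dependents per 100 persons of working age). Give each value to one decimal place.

Youth dependency ratio: 22.6
Old-age dependency ratio: 18.0
Total dependency ratio: 40.6

Youth dependency ratio = 16.1 / 71.1 × 100 = 22.6
Old-age dependency ratio = 12.8 / 71.1 × 100 = 18.0
Total dependency ratio = (16.1 + 12.8) / 71.1 × 100 = 28.9 / 71.1 × 100 = 40.6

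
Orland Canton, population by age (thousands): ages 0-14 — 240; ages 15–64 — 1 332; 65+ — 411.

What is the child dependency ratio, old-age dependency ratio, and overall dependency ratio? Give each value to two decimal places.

Youth dependency ratio = 240 / 1 332 × 100 = 18.02
Old-age dependency ratio = 411 / 1 332 × 100 = 30.86
Total dependency ratio = (240 + 411) / 1 332 × 100 = 651 / 1 332 × 100 = 48.87

Youth dependency ratio: 18.02
Old-age dependency ratio: 30.86
Total dependency ratio: 48.87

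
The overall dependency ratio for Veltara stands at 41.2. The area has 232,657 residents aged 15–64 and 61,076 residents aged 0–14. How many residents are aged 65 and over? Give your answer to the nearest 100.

Aged 65 and over: 34,800

Total dependency ratio = (youth + elderly) / working-age × 100
41.2 = (61,076 + E) / 232,657 × 100
⇒ 34,800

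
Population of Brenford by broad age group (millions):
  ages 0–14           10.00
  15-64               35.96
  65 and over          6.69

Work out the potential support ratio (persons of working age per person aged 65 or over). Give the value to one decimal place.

Potential support ratio = 35.96 / 6.69 = 5.4

Potential support ratio: 5.4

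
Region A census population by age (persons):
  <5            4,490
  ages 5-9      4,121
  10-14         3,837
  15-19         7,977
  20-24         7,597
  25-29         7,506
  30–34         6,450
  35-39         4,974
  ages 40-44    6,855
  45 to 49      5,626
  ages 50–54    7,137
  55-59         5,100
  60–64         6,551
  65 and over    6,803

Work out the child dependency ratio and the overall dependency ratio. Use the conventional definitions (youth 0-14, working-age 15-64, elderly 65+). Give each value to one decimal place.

Youth dependency ratio: 18.9
Total dependency ratio: 29.3

0–14: 4,490 + 4,121 + 3,837 = 12,448
15–64: 7,977 + 7,597 + 7,506 + 6,450 + 4,974 + 6,855 + 5,626 + 7,137 + 5,100 + 6,551 = 65,773
65+: 6,803
Youth dependency ratio = 12,448 / 65,773 × 100 = 18.9
Total dependency ratio = (12,448 + 6,803) / 65,773 × 100 = 19,251 / 65,773 × 100 = 29.3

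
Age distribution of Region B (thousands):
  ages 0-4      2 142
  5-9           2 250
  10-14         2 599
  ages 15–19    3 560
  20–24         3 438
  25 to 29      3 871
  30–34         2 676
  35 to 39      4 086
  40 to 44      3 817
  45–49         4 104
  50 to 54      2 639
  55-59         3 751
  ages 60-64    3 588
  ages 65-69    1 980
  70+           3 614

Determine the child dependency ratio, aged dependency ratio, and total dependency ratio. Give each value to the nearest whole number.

0–14: 2 142 + 2 250 + 2 599 = 6 991
15–64: 3 560 + 3 438 + 3 871 + 2 676 + 4 086 + 3 817 + 4 104 + 2 639 + 3 751 + 3 588 = 35 530
65+: 1 980 + 3 614 = 5 594
Youth dependency ratio = 6 991 / 35 530 × 100 = 20
Old-age dependency ratio = 5 594 / 35 530 × 100 = 16
Total dependency ratio = (6 991 + 5 594) / 35 530 × 100 = 12 585 / 35 530 × 100 = 35

Youth dependency ratio: 20
Old-age dependency ratio: 16
Total dependency ratio: 35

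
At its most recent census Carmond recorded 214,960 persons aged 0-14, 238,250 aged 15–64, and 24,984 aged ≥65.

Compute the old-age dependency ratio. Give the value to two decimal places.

Old-age dependency ratio: 10.49

Old-age dependency ratio = 24,984 / 238,250 × 100 = 10.49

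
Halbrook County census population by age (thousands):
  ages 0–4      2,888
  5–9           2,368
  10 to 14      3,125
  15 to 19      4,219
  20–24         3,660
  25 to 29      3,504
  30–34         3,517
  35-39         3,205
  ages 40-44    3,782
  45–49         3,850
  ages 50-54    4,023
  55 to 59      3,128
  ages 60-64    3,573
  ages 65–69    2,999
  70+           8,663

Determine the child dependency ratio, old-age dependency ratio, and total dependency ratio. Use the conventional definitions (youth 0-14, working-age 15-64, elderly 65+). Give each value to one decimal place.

0–14: 2,888 + 2,368 + 3,125 = 8,381
15–64: 4,219 + 3,660 + 3,504 + 3,517 + 3,205 + 3,782 + 3,850 + 4,023 + 3,128 + 3,573 = 36,461
65+: 2,999 + 8,663 = 11,662
Youth dependency ratio = 8,381 / 36,461 × 100 = 23.0
Old-age dependency ratio = 11,662 / 36,461 × 100 = 32.0
Total dependency ratio = (8,381 + 11,662) / 36,461 × 100 = 20,043 / 36,461 × 100 = 55.0

Youth dependency ratio: 23.0
Old-age dependency ratio: 32.0
Total dependency ratio: 55.0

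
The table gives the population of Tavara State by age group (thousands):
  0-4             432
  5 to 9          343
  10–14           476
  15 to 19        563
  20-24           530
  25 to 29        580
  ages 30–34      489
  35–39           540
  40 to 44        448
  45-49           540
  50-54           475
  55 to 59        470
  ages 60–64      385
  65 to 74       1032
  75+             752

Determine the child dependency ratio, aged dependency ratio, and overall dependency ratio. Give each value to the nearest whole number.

Youth dependency ratio: 25
Old-age dependency ratio: 36
Total dependency ratio: 60

0–14: 432 + 343 + 476 = 1251
15–64: 563 + 530 + 580 + 489 + 540 + 448 + 540 + 475 + 470 + 385 = 5020
65+: 1032 + 752 = 1784
Youth dependency ratio = 1251 / 5020 × 100 = 25
Old-age dependency ratio = 1784 / 5020 × 100 = 36
Total dependency ratio = (1251 + 1784) / 5020 × 100 = 3035 / 5020 × 100 = 60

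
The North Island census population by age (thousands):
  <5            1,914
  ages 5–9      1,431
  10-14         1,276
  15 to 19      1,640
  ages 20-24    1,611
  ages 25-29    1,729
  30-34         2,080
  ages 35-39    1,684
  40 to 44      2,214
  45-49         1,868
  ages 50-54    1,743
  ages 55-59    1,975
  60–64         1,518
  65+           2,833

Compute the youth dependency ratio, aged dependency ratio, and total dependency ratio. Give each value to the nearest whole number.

0–14: 1,914 + 1,431 + 1,276 = 4,621
15–64: 1,640 + 1,611 + 1,729 + 2,080 + 1,684 + 2,214 + 1,868 + 1,743 + 1,975 + 1,518 = 18,062
65+: 2,833
Youth dependency ratio = 4,621 / 18,062 × 100 = 26
Old-age dependency ratio = 2,833 / 18,062 × 100 = 16
Total dependency ratio = (4,621 + 2,833) / 18,062 × 100 = 7,454 / 18,062 × 100 = 41

Youth dependency ratio: 26
Old-age dependency ratio: 16
Total dependency ratio: 41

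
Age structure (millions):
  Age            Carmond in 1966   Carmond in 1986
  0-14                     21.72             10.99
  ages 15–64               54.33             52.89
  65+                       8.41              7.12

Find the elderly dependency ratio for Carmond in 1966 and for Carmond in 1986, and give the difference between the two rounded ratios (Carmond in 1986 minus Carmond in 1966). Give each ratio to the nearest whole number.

Carmond in 1966: 15
Carmond in 1986: 13
Difference: -2

Carmond in 1966: 8.41 / 54.33 × 100 = 15
Carmond in 1986: 7.12 / 52.89 × 100 = 13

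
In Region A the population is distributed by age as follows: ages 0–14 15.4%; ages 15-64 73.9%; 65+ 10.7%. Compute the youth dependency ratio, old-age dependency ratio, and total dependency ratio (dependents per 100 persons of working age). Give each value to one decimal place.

Youth dependency ratio = 15.4 / 73.9 × 100 = 20.8
Old-age dependency ratio = 10.7 / 73.9 × 100 = 14.5
Total dependency ratio = (15.4 + 10.7) / 73.9 × 100 = 26.1 / 73.9 × 100 = 35.3

Youth dependency ratio: 20.8
Old-age dependency ratio: 14.5
Total dependency ratio: 35.3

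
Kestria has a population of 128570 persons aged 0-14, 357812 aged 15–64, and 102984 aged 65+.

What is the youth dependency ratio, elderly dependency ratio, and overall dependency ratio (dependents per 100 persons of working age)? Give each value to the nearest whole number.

Youth dependency ratio: 36
Old-age dependency ratio: 29
Total dependency ratio: 65

Youth dependency ratio = 128570 / 357812 × 100 = 36
Old-age dependency ratio = 102984 / 357812 × 100 = 29
Total dependency ratio = (128570 + 102984) / 357812 × 100 = 231554 / 357812 × 100 = 65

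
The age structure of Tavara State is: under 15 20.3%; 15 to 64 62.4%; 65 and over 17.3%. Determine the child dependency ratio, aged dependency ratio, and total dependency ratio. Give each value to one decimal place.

Youth dependency ratio = 20.3 / 62.4 × 100 = 32.5
Old-age dependency ratio = 17.3 / 62.4 × 100 = 27.7
Total dependency ratio = (20.3 + 17.3) / 62.4 × 100 = 37.6 / 62.4 × 100 = 60.3

Youth dependency ratio: 32.5
Old-age dependency ratio: 27.7
Total dependency ratio: 60.3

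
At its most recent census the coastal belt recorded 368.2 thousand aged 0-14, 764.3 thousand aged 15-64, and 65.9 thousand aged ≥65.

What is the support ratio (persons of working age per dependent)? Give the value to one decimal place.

Support ratio = 764.3 / (368.2 + 65.9) = 764.3 / 434.1 = 1.8

Support ratio: 1.8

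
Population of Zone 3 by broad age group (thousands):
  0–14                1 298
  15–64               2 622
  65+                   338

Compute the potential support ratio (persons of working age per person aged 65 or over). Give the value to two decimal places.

Potential support ratio: 7.76

Potential support ratio = 2 622 / 338 = 7.76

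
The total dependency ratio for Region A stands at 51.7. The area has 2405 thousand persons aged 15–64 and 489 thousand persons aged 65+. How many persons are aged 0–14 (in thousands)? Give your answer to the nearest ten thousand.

Aged 0–14: 750

Total dependency ratio = (youth + elderly) / working-age × 100
51.7 = (Y + 489) / 2405 × 100
⇒ 750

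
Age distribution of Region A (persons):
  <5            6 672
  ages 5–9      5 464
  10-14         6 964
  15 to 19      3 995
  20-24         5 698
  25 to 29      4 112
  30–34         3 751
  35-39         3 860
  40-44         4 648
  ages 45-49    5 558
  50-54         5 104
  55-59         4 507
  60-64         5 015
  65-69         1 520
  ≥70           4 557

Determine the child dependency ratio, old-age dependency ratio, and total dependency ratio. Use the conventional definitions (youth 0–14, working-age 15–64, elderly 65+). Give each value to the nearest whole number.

0–14: 6 672 + 5 464 + 6 964 = 19 100
15–64: 3 995 + 5 698 + 4 112 + 3 751 + 3 860 + 4 648 + 5 558 + 5 104 + 4 507 + 5 015 = 46 248
65+: 1 520 + 4 557 = 6 077
Youth dependency ratio = 19 100 / 46 248 × 100 = 41
Old-age dependency ratio = 6 077 / 46 248 × 100 = 13
Total dependency ratio = (19 100 + 6 077) / 46 248 × 100 = 25 177 / 46 248 × 100 = 54

Youth dependency ratio: 41
Old-age dependency ratio: 13
Total dependency ratio: 54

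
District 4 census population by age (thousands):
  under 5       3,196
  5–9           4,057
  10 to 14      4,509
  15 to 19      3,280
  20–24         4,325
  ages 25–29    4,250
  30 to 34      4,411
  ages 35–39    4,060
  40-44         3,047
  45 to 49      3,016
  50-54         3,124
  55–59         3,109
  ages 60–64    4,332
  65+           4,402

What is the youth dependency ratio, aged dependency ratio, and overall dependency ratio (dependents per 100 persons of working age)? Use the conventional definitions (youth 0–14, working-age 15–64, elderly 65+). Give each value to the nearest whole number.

0–14: 3,196 + 4,057 + 4,509 = 11,762
15–64: 3,280 + 4,325 + 4,250 + 4,411 + 4,060 + 3,047 + 3,016 + 3,124 + 3,109 + 4,332 = 36,954
65+: 4,402
Youth dependency ratio = 11,762 / 36,954 × 100 = 32
Old-age dependency ratio = 4,402 / 36,954 × 100 = 12
Total dependency ratio = (11,762 + 4,402) / 36,954 × 100 = 16,164 / 36,954 × 100 = 44

Youth dependency ratio: 32
Old-age dependency ratio: 12
Total dependency ratio: 44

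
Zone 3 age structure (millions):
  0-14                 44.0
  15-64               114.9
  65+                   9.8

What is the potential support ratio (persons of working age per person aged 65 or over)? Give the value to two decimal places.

Potential support ratio: 11.72

Potential support ratio = 114.9 / 9.8 = 11.72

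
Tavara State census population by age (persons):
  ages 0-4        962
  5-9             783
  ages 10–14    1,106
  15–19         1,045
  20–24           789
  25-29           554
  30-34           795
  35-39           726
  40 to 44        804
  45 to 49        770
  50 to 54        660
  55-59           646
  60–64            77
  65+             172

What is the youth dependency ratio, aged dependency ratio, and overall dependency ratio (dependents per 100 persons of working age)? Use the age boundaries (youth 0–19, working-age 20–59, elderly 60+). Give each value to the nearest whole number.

Youth dependency ratio: 68
Old-age dependency ratio: 4
Total dependency ratio: 72

0–19: 962 + 783 + 1,106 + 1,045 = 3,896
20–59: 789 + 554 + 795 + 726 + 804 + 770 + 660 + 646 = 5,744
60+: 77 + 172 = 249
Youth dependency ratio = 3,896 / 5,744 × 100 = 68
Old-age dependency ratio = 249 / 5,744 × 100 = 4
Total dependency ratio = (3,896 + 249) / 5,744 × 100 = 4,145 / 5,744 × 100 = 72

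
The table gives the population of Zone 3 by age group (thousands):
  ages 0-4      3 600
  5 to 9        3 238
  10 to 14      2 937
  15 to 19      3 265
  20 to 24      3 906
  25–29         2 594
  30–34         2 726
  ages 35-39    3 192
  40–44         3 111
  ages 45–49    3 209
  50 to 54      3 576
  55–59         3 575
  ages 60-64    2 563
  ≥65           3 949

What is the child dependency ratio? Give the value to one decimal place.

Youth dependency ratio: 30.8

0–14: 3 600 + 3 238 + 2 937 = 9 775
15–64: 3 265 + 3 906 + 2 594 + 2 726 + 3 192 + 3 111 + 3 209 + 3 576 + 3 575 + 2 563 = 31 717
65+: 3 949
Youth dependency ratio = 9 775 / 31 717 × 100 = 30.8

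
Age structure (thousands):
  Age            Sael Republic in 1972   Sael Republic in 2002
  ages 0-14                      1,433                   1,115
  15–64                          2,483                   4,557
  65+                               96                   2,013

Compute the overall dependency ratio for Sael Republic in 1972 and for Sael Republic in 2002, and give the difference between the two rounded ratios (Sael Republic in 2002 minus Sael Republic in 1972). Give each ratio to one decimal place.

Sael Republic in 1972: (1,433 + 96) / 2,483 × 100 = 1,529 / 2,483 × 100 = 61.6
Sael Republic in 2002: (1,115 + 2,013) / 4,557 × 100 = 3,128 / 4,557 × 100 = 68.6

Sael Republic in 1972: 61.6
Sael Republic in 2002: 68.6
Difference: +7.0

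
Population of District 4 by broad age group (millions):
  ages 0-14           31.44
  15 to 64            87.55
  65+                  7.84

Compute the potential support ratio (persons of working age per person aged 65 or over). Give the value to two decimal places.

Potential support ratio: 11.17

Potential support ratio = 87.55 / 7.84 = 11.17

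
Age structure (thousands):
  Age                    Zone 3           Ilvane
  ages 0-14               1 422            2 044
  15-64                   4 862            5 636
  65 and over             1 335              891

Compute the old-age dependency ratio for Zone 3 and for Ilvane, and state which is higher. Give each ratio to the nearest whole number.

Zone 3: 27
Ilvane: 16
Higher: Zone 3

Zone 3: 1 335 / 4 862 × 100 = 27
Ilvane: 891 / 5 636 × 100 = 16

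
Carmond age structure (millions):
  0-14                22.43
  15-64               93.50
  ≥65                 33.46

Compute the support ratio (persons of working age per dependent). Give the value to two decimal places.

Support ratio = 93.50 / (22.43 + 33.46) = 93.50 / 55.89 = 1.67

Support ratio: 1.67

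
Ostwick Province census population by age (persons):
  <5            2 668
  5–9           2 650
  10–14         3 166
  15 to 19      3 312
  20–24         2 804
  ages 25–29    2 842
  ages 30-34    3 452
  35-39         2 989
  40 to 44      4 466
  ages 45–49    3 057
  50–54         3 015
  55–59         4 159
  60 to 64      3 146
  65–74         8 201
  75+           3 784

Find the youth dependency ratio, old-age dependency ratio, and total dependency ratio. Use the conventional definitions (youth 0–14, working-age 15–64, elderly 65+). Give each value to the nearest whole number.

Youth dependency ratio: 26
Old-age dependency ratio: 36
Total dependency ratio: 62

0–14: 2 668 + 2 650 + 3 166 = 8 484
15–64: 3 312 + 2 804 + 2 842 + 3 452 + 2 989 + 4 466 + 3 057 + 3 015 + 4 159 + 3 146 = 33 242
65+: 8 201 + 3 784 = 11 985
Youth dependency ratio = 8 484 / 33 242 × 100 = 26
Old-age dependency ratio = 11 985 / 33 242 × 100 = 36
Total dependency ratio = (8 484 + 11 985) / 33 242 × 100 = 20 469 / 33 242 × 100 = 62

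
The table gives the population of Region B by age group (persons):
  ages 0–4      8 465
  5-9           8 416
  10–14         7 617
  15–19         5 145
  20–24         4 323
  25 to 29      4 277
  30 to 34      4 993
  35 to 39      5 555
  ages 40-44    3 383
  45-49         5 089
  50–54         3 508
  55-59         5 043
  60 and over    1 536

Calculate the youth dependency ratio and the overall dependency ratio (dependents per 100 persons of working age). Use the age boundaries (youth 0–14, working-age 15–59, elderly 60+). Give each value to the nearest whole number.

Youth dependency ratio: 59
Total dependency ratio: 63

0–14: 8 465 + 8 416 + 7 617 = 24 498
15–59: 5 145 + 4 323 + 4 277 + 4 993 + 5 555 + 3 383 + 5 089 + 3 508 + 5 043 = 41 316
60+: 1 536
Youth dependency ratio = 24 498 / 41 316 × 100 = 59
Total dependency ratio = (24 498 + 1 536) / 41 316 × 100 = 26 034 / 41 316 × 100 = 63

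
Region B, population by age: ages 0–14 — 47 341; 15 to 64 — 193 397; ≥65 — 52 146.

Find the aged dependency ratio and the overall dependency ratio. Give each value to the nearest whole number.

Old-age dependency ratio: 27
Total dependency ratio: 51

Old-age dependency ratio = 52 146 / 193 397 × 100 = 27
Total dependency ratio = (47 341 + 52 146) / 193 397 × 100 = 99 487 / 193 397 × 100 = 51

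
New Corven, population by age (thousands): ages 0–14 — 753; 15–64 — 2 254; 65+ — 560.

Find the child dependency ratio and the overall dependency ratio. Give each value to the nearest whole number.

Youth dependency ratio: 33
Total dependency ratio: 58

Youth dependency ratio = 753 / 2 254 × 100 = 33
Total dependency ratio = (753 + 560) / 2 254 × 100 = 1 313 / 2 254 × 100 = 58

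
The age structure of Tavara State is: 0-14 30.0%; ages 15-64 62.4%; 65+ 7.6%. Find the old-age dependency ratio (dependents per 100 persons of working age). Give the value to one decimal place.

Old-age dependency ratio = 7.6 / 62.4 × 100 = 12.2

Old-age dependency ratio: 12.2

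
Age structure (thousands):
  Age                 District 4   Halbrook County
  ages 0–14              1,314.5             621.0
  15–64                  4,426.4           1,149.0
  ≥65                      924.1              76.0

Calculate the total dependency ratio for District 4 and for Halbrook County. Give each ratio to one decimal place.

District 4: 50.6
Halbrook County: 60.7

District 4: (1,314.5 + 924.1) / 4,426.4 × 100 = 2,238.6 / 4,426.4 × 100 = 50.6
Halbrook County: (621.0 + 76.0) / 1,149.0 × 100 = 697.0 / 1,149.0 × 100 = 60.7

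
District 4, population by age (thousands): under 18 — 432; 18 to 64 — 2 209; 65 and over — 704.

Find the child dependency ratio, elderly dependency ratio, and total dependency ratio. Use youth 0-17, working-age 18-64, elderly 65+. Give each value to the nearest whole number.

Youth dependency ratio = 432 / 2 209 × 100 = 20
Old-age dependency ratio = 704 / 2 209 × 100 = 32
Total dependency ratio = (432 + 704) / 2 209 × 100 = 1 136 / 2 209 × 100 = 51

Youth dependency ratio: 20
Old-age dependency ratio: 32
Total dependency ratio: 51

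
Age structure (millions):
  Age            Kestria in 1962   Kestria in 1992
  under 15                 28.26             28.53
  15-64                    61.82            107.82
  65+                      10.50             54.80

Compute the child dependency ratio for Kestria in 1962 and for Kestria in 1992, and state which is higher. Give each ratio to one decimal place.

Kestria in 1962: 45.7
Kestria in 1992: 26.5
Higher: Kestria in 1962

Kestria in 1962: 28.26 / 61.82 × 100 = 45.7
Kestria in 1992: 28.53 / 107.82 × 100 = 26.5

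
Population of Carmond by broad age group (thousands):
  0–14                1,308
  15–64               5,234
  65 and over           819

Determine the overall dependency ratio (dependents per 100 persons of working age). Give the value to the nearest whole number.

Total dependency ratio: 41

Total dependency ratio = (1,308 + 819) / 5,234 × 100 = 2,127 / 5,234 × 100 = 41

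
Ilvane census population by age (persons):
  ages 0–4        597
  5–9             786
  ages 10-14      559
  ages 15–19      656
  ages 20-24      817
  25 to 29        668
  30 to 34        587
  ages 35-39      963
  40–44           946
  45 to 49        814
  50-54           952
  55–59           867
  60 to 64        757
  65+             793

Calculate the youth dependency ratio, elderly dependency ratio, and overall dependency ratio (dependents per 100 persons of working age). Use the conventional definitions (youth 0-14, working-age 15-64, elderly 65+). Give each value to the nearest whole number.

Youth dependency ratio: 24
Old-age dependency ratio: 10
Total dependency ratio: 34

0–14: 597 + 786 + 559 = 1,942
15–64: 656 + 817 + 668 + 587 + 963 + 946 + 814 + 952 + 867 + 757 = 8,027
65+: 793
Youth dependency ratio = 1,942 / 8,027 × 100 = 24
Old-age dependency ratio = 793 / 8,027 × 100 = 10
Total dependency ratio = (1,942 + 793) / 8,027 × 100 = 2,735 / 8,027 × 100 = 34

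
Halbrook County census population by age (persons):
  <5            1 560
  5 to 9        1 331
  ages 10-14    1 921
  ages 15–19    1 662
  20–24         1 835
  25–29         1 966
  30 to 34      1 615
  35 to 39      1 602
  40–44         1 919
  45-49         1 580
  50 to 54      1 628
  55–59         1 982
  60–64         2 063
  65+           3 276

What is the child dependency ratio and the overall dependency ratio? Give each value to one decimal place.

Youth dependency ratio: 27.0
Total dependency ratio: 45.3

0–14: 1 560 + 1 331 + 1 921 = 4 812
15–64: 1 662 + 1 835 + 1 966 + 1 615 + 1 602 + 1 919 + 1 580 + 1 628 + 1 982 + 2 063 = 17 852
65+: 3 276
Youth dependency ratio = 4 812 / 17 852 × 100 = 27.0
Total dependency ratio = (4 812 + 3 276) / 17 852 × 100 = 8 088 / 17 852 × 100 = 45.3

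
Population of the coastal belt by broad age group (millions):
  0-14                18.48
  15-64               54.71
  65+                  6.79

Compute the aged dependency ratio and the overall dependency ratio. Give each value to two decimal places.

Old-age dependency ratio: 12.41
Total dependency ratio: 46.19

Old-age dependency ratio = 6.79 / 54.71 × 100 = 12.41
Total dependency ratio = (18.48 + 6.79) / 54.71 × 100 = 25.27 / 54.71 × 100 = 46.19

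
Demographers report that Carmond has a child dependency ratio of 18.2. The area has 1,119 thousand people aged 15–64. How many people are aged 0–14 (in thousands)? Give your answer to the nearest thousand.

Youth dependency ratio = youth / working-age × 100
18.2 = Y / 1,119 × 100
⇒ 204

Aged 0–14: 204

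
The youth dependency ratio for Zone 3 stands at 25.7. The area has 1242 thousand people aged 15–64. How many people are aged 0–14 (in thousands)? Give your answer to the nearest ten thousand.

Youth dependency ratio = youth / working-age × 100
25.7 = Y / 1242 × 100
⇒ 320

Aged 0–14: 320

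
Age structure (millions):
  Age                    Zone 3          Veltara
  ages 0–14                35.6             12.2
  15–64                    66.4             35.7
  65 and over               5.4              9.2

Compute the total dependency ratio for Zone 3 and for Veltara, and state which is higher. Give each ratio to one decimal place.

Zone 3: 61.7
Veltara: 59.9
Higher: Zone 3

Zone 3: (35.6 + 5.4) / 66.4 × 100 = 41.0 / 66.4 × 100 = 61.7
Veltara: (12.2 + 9.2) / 35.7 × 100 = 21.4 / 35.7 × 100 = 59.9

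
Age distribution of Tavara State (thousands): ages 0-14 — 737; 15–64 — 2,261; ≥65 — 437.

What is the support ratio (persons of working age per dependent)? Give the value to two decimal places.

Support ratio = 2,261 / (737 + 437) = 2,261 / 1,174 = 1.93

Support ratio: 1.93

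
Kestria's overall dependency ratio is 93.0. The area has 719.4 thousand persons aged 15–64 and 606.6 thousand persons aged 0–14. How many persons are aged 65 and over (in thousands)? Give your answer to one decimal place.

Total dependency ratio = (youth + elderly) / working-age × 100
93.0 = (606.6 + E) / 719.4 × 100
⇒ 62.4

Aged 65 and over: 62.4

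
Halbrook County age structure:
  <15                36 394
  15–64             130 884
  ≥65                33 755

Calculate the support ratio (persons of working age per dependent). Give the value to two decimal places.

Support ratio = 130 884 / (36 394 + 33 755) = 130 884 / 70 149 = 1.87

Support ratio: 1.87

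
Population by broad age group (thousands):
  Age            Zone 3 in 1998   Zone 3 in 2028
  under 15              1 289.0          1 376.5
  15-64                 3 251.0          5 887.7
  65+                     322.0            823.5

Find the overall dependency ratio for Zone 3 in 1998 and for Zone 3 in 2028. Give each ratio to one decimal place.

Zone 3 in 1998: 49.6
Zone 3 in 2028: 37.4

Zone 3 in 1998: (1 289.0 + 322.0) / 3 251.0 × 100 = 1 611.0 / 3 251.0 × 100 = 49.6
Zone 3 in 2028: (1 376.5 + 823.5) / 5 887.7 × 100 = 2 200.0 / 5 887.7 × 100 = 37.4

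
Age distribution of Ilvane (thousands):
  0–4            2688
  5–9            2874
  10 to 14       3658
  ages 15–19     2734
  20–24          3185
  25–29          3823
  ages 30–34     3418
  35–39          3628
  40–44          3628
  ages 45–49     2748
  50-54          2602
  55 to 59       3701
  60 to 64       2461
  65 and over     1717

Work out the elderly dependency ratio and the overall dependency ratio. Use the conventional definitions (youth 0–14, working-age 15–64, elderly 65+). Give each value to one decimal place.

0–14: 2688 + 2874 + 3658 = 9220
15–64: 2734 + 3185 + 3823 + 3418 + 3628 + 3628 + 2748 + 2602 + 3701 + 2461 = 31928
65+: 1717
Old-age dependency ratio = 1717 / 31928 × 100 = 5.4
Total dependency ratio = (9220 + 1717) / 31928 × 100 = 10937 / 31928 × 100 = 34.3

Old-age dependency ratio: 5.4
Total dependency ratio: 34.3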